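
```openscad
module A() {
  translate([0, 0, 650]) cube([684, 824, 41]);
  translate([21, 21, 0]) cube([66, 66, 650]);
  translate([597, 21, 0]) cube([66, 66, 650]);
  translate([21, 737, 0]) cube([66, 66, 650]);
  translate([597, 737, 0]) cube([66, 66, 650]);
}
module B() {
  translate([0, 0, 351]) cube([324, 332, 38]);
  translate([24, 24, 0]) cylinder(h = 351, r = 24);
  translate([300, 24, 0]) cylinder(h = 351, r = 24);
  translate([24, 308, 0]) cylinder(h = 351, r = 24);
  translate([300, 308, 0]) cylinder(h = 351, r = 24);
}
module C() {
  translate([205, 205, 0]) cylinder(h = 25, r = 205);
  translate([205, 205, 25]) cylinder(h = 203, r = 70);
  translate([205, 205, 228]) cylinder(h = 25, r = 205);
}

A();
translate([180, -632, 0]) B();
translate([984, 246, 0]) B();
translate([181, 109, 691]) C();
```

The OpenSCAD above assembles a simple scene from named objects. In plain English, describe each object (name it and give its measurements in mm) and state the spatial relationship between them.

A is a rectangular dining table. The top is 684×824×41 mm with its upper surface at z = 691 mm. It stands on four 66×66 mm square legs, each inset 21 mm from the nearest pair of top edges, running from the floor to the underside of the top.

B is a four-legged stool. The seat is 324×332 mm, 38 mm thick, top at z = 389 mm. It stands on four round legs, each 48 mm in diameter, from z = 0 to the seat underside, each leg's axis is inset half a diameter from the nearest pair of seat edges (so the leg's bounding box is flush with the corner).

C is a spool: two coaxial disc flanges of radius 205 mm and thickness 25 mm, joined by a core cylinder of radius 70 mm and height 203 mm. The lower flange rests on z = 0 and the three cylinders share a vertical axis.

Two stools sit around the table at the −y, +x sides. The spool is on top of the table.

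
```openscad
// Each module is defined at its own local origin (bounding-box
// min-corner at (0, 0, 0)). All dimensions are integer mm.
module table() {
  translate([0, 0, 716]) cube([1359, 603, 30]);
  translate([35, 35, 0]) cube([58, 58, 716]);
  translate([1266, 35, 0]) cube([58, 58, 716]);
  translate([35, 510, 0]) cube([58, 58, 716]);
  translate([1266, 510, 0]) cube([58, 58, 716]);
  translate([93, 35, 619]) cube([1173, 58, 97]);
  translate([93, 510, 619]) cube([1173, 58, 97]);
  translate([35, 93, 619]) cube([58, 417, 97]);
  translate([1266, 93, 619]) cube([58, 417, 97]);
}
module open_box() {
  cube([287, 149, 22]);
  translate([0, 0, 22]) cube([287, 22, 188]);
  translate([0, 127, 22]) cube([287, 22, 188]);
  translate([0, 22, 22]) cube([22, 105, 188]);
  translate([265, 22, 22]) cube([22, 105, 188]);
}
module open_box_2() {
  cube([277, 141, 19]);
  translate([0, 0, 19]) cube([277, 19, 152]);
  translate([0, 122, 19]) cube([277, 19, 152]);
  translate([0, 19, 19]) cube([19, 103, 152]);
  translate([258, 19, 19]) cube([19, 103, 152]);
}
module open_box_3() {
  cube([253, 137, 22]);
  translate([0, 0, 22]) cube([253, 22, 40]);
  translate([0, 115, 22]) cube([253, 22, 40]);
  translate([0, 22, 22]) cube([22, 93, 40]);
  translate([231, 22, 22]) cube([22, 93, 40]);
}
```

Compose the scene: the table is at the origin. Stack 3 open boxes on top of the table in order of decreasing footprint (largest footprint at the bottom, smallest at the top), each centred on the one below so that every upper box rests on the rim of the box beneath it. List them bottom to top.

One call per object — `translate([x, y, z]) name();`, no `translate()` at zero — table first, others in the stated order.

table();
translate([536, 227, 746]) open_box();
translate([541, 231, 956]) open_box_2();
translate([553, 233, 1127]) open_box_3();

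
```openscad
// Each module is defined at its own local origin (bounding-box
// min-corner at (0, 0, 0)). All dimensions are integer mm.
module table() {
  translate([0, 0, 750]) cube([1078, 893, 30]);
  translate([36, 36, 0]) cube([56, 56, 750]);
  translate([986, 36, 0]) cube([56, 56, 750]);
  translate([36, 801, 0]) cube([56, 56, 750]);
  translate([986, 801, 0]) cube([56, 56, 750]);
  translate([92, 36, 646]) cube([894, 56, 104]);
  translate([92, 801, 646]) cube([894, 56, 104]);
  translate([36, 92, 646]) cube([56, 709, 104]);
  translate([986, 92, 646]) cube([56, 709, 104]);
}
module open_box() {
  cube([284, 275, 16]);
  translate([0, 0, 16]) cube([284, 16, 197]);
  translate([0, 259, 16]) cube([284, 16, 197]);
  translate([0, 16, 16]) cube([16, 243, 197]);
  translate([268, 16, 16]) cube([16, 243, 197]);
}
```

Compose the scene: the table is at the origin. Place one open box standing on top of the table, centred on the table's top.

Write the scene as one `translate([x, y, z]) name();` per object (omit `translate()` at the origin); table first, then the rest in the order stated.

table();
translate([397, 309, 780]) open_box();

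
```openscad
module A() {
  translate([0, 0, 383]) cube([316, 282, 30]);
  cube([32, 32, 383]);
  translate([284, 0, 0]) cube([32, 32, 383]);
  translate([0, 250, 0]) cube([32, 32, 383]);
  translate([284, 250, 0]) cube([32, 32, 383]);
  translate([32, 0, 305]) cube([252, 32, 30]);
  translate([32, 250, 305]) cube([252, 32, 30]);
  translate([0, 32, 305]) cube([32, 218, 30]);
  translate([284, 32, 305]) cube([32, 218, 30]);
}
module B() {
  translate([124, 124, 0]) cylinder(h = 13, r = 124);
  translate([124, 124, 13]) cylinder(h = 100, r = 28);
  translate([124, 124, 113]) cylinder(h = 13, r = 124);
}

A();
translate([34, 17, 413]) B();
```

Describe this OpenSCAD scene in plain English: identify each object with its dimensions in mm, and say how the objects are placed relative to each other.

A is a four-legged stool. The seat is 316×282 mm, 30 mm thick, top at z = 413 mm. It stands on four square legs, each 32×32 mm in cross-section, from z = 0 to the seat underside, each flush with a corner of the seat. Four stretchers, 32 mm wide and 30 mm tall, connect adjacent legs with their undersides at z = 305 mm, each running between the inner faces of the legs it joins and aligned with the legs' outer faces on the other axis.

B is a spool: two coaxial disc flanges of radius 124 mm and thickness 13 mm, joined by a core cylinder of radius 28 mm and height 100 mm. The lower flange rests on z = 0 and the three cylinders share a vertical axis.

The spool is on top of the stool, centred.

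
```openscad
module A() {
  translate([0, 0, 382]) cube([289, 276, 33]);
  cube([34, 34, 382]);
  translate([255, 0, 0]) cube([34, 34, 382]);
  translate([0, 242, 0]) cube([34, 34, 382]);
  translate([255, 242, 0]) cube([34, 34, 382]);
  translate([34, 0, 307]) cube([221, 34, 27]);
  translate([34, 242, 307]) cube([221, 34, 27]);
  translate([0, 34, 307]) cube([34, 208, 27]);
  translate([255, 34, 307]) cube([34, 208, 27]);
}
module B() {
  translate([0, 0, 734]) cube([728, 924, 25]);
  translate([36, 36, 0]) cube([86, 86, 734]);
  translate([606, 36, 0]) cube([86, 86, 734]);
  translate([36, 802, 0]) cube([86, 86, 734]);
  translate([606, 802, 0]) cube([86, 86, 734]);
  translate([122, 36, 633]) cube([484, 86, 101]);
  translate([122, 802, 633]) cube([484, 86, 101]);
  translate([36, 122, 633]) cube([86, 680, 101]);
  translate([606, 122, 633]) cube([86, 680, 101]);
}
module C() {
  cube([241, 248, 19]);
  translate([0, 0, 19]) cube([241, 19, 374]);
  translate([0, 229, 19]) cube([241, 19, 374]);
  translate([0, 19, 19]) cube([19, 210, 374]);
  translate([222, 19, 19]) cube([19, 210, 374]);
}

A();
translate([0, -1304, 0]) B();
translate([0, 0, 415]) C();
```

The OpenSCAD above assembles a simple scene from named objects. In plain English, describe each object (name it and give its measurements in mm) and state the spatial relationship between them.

A is a simple wooden stool: a rectangular seat 289 mm (x) by 276 mm (y), 33 mm thick, top face at z = 415 mm, on four square legs, each 34×34 mm in cross-section. The legs rest on z = 0, each flush with a corner of the seat. Four stretchers, 34 mm wide and 27 mm tall, connect adjacent legs with their undersides at z = 307 mm, each running between the inner faces of the legs it joins and aligned with the legs' outer faces on the other axis.

B is a table with a 728×924 mm rectangular top, 25 mm thick, top surface at z = 759 mm, supported by four 86×86 mm square legs, each inset 36 mm from the nearest pair of top edges, running from the floor. Four apron rails, 86 mm thick and 101 mm tall, run between adjacent legs with their top edges flush with the underside of the top and their outer faces flush with the legs' outer faces.

C is an open-topped rectangular box: outside dimensions 241×248×393 mm, with a uniform wall and base thickness of 19 mm. The base is a full 241×248 slab on the floor; four walls sit on top of the base. The front and back walls (the −y and +y sides) span the full width; the two side walls fit between them.

The table is on the floor beside the stool on its −y side. The open box is on top of the stool.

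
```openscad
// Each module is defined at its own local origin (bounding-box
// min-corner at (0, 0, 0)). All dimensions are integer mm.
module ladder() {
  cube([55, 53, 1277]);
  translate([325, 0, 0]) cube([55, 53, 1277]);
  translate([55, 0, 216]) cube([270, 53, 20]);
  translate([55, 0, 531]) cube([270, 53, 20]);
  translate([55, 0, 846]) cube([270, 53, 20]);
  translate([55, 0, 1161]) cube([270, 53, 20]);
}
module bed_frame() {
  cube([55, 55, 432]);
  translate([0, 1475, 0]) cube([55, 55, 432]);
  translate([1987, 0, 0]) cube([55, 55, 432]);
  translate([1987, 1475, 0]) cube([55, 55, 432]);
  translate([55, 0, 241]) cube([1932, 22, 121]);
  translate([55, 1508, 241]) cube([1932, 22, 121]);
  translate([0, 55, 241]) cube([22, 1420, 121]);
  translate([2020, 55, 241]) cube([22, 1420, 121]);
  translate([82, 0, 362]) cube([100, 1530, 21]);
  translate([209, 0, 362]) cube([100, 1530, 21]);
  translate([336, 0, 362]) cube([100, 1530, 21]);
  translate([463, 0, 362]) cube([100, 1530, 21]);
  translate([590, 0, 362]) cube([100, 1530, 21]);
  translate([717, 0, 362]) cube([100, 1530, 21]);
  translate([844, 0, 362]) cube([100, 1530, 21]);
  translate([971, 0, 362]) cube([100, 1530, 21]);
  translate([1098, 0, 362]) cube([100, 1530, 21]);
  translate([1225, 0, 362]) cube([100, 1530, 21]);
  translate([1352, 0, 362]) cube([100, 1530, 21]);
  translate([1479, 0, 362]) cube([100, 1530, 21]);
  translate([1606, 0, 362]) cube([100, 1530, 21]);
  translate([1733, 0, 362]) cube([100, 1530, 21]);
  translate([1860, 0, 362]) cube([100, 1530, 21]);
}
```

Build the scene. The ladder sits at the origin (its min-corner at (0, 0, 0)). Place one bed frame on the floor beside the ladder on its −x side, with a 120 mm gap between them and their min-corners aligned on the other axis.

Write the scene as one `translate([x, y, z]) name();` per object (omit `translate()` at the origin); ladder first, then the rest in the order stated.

ladder();
translate([-2162, 0, 0]) bed_frame();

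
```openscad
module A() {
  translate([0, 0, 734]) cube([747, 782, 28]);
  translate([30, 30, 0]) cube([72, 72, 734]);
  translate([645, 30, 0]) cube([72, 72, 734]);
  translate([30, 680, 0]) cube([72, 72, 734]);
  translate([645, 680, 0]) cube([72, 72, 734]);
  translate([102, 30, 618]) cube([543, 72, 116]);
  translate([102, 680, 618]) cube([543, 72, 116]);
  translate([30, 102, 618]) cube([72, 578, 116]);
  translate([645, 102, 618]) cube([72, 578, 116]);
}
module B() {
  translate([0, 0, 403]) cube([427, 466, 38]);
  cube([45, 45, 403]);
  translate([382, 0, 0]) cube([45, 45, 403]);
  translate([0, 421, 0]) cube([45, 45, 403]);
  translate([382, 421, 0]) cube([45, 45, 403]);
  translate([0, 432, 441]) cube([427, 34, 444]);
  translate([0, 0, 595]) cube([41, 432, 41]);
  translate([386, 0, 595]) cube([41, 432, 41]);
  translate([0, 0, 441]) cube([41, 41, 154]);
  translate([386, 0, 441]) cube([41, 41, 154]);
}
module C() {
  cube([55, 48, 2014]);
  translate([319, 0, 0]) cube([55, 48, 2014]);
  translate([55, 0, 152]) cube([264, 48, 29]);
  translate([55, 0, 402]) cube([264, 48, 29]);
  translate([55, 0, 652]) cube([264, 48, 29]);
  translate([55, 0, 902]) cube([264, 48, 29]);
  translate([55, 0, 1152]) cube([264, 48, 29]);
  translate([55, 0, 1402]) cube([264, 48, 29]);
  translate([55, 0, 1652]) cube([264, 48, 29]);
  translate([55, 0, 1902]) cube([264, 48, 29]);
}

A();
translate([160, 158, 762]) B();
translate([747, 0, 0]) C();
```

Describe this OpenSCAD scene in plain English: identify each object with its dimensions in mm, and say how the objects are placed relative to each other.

A is a rectangular dining table. The top is 747×782×28 mm with its upper surface at z = 762 mm. It stands on four 72×72 mm square legs, each inset 30 mm from the nearest pair of top edges, running from the floor to the underside of the top. Four apron rails, 72 mm thick and 116 mm tall, run between adjacent legs with their top edges flush with the underside of the top and their outer faces flush with the legs' outer faces.

B is a chair. The seat is a 427×466×38 mm slab with its top at z = 441 mm, on four 45×45 mm corner legs (flush with the seat edges, standing on z = 0). A flat backrest 34 mm thick, 444 mm tall, spans the full seat width and rises from the seat top along its +y edge, rear face flush with the rear of the seat. Two armrests of 41×41 mm section run along each side from the seat's front edge to the front of the backrest, top faces 195 mm above the seat top and outer faces flush with the seat's x-edges; a 41×41 mm post under the front of each armrest stands on the seat at the front corner.

C is a wooden ladder with two side rails of 55×48 mm section and 2014 mm height, set 374 mm apart overall. Between them run 8 rectangular rungs (48 mm deep, 29 mm thick), front faces flush with the rails' −y face. The bottom of the first rung is 152 mm above the floor and each subsequent rung is 250 mm higher than the one below.

The chair is on top of the table, centred. The ladder is against the table's +x side, with their −y faces flush.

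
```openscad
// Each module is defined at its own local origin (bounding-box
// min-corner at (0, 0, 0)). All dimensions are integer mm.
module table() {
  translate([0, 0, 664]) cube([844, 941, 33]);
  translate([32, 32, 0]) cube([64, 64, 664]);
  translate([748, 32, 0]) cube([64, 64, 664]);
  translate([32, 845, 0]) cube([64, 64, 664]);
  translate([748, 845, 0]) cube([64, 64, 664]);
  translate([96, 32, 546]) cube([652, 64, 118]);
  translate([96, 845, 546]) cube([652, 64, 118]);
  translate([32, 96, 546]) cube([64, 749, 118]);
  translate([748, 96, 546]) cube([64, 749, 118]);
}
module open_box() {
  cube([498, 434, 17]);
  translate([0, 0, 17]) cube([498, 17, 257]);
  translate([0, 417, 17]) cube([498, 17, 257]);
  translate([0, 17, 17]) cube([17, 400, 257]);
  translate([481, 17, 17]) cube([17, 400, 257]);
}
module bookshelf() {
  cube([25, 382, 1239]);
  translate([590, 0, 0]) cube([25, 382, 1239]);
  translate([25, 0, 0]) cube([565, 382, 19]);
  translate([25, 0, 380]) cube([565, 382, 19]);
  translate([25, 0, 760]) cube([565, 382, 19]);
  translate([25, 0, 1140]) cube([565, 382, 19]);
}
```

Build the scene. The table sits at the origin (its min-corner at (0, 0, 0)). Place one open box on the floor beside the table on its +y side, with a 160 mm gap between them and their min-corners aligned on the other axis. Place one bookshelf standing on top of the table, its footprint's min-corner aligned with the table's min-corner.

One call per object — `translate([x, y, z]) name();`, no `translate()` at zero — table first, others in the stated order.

table();
translate([0, 1101, 0]) open_box();
translate([0, 0, 697]) bookshelf();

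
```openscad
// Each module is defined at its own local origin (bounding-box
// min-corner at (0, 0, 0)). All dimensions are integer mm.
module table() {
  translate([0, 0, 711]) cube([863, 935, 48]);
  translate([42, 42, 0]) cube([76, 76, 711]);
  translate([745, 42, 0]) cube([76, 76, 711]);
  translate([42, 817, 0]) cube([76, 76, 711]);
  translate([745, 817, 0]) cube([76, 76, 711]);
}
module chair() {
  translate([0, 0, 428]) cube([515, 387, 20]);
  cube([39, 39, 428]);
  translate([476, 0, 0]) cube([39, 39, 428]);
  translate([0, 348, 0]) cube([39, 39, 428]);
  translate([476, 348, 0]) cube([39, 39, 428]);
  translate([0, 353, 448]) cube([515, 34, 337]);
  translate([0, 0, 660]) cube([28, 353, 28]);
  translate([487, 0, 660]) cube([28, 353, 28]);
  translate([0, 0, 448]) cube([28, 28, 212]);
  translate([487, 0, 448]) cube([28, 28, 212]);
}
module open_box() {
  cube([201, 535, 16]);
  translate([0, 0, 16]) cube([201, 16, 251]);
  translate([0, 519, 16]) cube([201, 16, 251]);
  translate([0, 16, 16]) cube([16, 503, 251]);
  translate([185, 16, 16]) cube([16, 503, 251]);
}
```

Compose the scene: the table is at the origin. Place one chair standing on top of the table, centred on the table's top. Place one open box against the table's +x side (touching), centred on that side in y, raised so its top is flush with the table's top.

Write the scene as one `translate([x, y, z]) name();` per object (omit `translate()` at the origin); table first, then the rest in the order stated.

table();
translate([174, 274, 759]) chair();
translate([863, 200, 492]) open_box();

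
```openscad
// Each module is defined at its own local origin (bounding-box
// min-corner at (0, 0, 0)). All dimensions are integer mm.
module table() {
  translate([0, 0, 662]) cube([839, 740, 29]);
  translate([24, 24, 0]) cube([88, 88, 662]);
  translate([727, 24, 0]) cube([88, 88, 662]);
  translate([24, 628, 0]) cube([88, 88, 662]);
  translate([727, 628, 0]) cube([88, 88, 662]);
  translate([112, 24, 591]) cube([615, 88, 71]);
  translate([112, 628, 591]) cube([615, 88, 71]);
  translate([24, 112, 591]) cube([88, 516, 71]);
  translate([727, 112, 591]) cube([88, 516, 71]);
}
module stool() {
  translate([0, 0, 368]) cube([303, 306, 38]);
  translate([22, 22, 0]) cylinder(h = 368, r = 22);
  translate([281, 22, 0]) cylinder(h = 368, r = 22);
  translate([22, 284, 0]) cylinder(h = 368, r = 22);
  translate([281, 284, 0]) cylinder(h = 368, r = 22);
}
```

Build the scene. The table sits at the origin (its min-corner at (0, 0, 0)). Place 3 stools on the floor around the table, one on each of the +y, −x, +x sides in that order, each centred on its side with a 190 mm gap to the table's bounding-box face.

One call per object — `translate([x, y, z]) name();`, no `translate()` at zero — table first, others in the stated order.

table();
translate([268, 930, 0]) stool();
translate([-493, 217, 0]) stool();
translate([1029, 217, 0]) stool();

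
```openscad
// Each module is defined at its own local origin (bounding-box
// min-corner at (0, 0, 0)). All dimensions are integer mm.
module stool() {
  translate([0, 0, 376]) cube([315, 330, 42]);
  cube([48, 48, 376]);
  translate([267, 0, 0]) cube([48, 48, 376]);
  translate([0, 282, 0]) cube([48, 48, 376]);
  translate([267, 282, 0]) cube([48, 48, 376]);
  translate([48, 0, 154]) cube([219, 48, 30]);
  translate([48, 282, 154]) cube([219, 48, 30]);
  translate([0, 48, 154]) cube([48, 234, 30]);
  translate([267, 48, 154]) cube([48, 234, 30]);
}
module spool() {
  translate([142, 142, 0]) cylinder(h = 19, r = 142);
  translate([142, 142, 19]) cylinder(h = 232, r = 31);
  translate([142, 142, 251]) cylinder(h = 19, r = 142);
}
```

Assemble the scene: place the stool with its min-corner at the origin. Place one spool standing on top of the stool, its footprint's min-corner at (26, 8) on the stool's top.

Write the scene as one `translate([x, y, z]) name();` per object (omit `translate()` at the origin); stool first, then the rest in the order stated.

stool();
translate([26, 8, 418]) spool();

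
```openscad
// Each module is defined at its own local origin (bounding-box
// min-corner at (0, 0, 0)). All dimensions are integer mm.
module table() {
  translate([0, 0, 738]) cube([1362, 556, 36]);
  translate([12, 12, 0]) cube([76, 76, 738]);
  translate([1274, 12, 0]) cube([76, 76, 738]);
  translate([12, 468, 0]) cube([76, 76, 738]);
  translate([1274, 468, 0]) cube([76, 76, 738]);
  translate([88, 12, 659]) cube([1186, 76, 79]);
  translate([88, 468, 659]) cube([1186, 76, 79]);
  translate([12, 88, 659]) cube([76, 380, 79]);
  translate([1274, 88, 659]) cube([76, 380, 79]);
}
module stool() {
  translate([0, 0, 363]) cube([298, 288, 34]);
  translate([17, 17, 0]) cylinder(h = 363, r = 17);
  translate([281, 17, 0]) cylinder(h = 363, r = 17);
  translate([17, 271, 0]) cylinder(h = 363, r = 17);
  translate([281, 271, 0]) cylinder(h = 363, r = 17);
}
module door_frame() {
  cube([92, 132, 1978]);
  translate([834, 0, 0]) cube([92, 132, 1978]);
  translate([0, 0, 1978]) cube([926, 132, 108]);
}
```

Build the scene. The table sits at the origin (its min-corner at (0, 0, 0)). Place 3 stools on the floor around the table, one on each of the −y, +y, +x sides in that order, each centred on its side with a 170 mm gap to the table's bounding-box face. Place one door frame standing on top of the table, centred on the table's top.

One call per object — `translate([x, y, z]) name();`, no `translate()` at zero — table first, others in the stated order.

table();
translate([532, -458, 0]) stool();
translate([532, 726, 0]) stool();
translate([1532, 134, 0]) stool();
translate([218, 212, 774]) door_frame();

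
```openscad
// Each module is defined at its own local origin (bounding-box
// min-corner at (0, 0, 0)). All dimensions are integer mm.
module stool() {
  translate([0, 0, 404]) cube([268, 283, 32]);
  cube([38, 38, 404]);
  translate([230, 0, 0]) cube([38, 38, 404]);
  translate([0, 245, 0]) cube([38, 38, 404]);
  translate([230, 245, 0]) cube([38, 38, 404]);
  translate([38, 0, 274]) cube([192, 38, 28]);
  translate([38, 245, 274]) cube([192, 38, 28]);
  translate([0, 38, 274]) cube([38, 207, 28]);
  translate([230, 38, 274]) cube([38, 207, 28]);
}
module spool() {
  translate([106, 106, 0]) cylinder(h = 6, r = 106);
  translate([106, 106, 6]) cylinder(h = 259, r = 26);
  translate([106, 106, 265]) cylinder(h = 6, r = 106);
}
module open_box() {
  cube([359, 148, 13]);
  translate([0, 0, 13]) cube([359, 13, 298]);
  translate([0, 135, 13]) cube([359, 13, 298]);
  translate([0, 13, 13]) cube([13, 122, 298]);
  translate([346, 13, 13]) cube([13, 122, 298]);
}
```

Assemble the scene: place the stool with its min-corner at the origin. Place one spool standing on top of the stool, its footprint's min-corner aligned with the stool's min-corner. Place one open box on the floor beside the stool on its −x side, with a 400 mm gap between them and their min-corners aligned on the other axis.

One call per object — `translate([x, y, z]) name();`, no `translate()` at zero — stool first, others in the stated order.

stool();
translate([0, 0, 436]) spool();
translate([-759, 0, 0]) open_box();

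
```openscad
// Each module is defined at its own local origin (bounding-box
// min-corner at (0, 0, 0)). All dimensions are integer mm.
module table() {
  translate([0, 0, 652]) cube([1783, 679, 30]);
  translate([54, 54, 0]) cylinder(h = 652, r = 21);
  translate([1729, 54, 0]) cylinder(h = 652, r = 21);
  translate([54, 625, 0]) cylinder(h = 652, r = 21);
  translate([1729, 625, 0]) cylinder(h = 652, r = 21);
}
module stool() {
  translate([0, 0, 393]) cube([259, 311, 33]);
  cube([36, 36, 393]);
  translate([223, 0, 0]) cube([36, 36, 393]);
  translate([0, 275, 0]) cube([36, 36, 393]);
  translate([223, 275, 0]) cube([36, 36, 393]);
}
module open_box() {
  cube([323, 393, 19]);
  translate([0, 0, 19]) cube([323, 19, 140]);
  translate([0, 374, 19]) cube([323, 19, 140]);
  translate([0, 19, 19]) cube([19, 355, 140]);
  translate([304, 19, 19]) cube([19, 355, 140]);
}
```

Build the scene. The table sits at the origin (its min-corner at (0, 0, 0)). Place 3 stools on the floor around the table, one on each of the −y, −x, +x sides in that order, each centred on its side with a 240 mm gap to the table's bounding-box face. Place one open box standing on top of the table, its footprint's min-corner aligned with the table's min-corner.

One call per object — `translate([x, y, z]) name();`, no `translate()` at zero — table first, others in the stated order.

table();
translate([762, -551, 0]) stool();
translate([-499, 184, 0]) stool();
translate([2023, 184, 0]) stool();
translate([0, 0, 682]) open_box();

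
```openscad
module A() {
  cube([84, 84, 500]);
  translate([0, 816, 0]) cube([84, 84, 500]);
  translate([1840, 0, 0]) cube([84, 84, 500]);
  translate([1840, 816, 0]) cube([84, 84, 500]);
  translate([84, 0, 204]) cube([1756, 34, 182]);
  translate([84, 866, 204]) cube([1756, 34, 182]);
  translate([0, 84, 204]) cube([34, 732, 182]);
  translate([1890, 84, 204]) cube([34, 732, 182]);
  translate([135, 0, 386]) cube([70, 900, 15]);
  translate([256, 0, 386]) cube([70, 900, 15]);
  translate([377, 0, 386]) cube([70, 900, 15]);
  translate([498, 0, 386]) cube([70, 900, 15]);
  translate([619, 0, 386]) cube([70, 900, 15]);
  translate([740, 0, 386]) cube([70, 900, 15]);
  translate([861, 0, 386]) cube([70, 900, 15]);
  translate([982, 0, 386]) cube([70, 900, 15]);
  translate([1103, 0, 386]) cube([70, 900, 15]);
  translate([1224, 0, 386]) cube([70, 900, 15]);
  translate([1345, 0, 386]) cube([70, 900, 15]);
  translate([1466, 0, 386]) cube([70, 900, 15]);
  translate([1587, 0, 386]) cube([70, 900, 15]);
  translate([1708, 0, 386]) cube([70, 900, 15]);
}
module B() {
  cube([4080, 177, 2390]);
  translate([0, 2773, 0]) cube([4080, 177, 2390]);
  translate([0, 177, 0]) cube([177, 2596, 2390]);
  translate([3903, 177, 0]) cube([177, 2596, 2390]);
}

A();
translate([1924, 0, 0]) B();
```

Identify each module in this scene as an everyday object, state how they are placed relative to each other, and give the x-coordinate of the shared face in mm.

The bed frame's +x face and the house frame's −x face are both at x = 1924 mm.

A is a bed frame. B is a house frame. The house frame is against the bed frame's +x side, with their −y faces flush. The x-coordinate of the shared face is 1924 mm.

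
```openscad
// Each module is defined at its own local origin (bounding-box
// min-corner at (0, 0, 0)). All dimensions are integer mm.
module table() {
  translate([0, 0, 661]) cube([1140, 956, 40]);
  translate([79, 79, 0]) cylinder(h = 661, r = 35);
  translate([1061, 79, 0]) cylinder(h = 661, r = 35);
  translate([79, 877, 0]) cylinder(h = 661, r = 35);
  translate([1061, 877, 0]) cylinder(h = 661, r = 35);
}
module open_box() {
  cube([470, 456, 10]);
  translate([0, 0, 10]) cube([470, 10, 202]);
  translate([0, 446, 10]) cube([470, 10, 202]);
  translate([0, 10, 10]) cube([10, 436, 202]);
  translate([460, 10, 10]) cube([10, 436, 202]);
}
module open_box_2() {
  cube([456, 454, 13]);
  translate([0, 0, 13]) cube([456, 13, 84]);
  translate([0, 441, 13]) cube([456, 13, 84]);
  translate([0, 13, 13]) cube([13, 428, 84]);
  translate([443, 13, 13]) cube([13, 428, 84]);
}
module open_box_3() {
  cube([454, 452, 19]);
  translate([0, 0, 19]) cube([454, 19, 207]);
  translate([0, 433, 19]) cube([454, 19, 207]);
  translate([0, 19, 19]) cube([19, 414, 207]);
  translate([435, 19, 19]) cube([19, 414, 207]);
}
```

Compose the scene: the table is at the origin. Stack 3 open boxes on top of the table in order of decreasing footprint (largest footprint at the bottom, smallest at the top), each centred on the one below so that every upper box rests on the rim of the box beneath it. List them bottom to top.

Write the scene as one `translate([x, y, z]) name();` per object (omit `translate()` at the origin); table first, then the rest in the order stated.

table();
translate([335, 250, 701]) open_box();
translate([342, 251, 913]) open_box_2();
translate([343, 252, 1010]) open_box_3();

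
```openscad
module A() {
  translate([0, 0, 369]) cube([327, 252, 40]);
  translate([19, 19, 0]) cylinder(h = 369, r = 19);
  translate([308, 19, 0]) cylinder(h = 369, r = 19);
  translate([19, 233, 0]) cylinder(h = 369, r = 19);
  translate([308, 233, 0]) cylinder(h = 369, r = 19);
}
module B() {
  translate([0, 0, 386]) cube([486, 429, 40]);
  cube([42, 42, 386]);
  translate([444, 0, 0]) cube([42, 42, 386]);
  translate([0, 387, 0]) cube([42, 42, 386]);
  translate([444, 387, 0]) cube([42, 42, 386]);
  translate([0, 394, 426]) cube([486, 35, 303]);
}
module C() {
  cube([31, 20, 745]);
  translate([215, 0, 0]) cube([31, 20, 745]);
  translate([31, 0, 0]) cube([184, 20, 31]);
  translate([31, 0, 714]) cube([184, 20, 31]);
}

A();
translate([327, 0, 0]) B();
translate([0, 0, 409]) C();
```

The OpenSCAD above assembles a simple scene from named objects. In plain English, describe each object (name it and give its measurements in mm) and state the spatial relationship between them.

A is a four-legged stool. The seat is 327×252 mm, 40 mm thick, top at z = 409 mm. It stands on four round legs, each 38 mm in diameter, from z = 0 to the seat underside, each leg's axis is inset half a diameter from the nearest pair of seat edges (so the leg's bounding box is flush with the corner).

B is a chair. The seat is a 486×429×40 mm slab with its top at z = 426 mm, on four 42×42 mm corner legs (flush with the seat edges, standing on z = 0). A flat backrest 35 mm thick, 303 mm tall, spans the full seat width and rises from the seat top along its +y edge, rear face flush with the rear of the seat.

C is a picture frame with a 184×683 mm rectangular opening (x by z) and a uniform 31 mm border on every side. Frame depth is 20 mm along y. It is built from two vertical stiles running the full outside height and two horizontal rails spanning the gap between the stiles.

The chair is against the stool's +x side, with their −y faces flush. The picture frame is on top of the stool.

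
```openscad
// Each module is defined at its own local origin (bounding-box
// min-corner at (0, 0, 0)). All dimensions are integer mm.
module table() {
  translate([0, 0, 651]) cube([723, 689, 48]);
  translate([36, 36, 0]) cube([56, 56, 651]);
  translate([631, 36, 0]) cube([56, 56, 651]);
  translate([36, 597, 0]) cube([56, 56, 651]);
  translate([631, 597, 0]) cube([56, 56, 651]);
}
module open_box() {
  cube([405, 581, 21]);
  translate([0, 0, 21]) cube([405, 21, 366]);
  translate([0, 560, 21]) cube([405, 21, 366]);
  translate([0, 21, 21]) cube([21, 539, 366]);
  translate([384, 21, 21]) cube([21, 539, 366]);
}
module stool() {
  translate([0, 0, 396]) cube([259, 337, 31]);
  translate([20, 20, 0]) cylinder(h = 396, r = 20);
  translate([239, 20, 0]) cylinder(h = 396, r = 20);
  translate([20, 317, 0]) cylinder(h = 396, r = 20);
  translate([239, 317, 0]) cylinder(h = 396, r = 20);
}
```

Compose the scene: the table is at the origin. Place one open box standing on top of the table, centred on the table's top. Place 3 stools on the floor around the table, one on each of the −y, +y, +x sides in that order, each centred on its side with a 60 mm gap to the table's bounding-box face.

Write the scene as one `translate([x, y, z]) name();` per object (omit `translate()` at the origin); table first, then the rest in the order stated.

table();
translate([159, 54, 699]) open_box();
translate([232, -397, 0]) stool();
translate([232, 749, 0]) stool();
translate([783, 176, 0]) stool();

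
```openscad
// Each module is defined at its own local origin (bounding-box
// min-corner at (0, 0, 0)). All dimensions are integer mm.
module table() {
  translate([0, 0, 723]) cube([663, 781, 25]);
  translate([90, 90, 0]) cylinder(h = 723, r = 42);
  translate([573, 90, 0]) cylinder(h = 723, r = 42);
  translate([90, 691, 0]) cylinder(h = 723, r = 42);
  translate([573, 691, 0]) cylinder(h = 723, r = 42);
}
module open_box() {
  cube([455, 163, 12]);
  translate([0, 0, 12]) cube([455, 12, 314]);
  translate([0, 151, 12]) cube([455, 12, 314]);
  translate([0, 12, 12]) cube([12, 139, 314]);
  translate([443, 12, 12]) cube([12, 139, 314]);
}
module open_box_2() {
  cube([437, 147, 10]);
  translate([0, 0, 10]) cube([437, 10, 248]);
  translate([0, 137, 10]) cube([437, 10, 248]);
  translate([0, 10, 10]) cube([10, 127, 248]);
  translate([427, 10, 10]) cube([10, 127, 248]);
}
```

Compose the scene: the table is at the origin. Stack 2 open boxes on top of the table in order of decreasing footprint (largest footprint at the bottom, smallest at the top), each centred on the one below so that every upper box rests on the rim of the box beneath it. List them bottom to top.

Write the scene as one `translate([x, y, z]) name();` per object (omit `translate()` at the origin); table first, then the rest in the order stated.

table();
translate([104, 309, 748]) open_box();
translate([113, 317, 1074]) open_box_2();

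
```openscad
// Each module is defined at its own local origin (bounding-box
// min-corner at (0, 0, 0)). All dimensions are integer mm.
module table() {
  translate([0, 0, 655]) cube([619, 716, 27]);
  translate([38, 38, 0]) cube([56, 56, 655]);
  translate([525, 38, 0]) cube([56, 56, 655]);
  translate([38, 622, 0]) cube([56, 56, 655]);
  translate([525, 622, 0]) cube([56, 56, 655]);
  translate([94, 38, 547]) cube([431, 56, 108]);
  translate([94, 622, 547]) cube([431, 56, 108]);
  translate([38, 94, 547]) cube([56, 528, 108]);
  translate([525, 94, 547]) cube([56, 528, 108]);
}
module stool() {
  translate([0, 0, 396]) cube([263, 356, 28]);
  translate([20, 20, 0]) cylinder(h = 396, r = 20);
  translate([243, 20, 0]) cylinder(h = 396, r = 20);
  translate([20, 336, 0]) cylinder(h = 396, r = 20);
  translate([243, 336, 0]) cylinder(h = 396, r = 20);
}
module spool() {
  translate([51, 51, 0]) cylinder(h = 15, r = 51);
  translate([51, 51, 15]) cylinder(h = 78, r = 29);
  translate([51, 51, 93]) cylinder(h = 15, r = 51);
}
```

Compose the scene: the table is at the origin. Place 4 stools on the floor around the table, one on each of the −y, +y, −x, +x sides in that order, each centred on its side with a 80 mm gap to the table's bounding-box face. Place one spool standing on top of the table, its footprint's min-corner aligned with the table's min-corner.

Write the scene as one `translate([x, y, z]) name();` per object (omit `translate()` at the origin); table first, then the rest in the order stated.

table();
translate([178, -436, 0]) stool();
translate([178, 796, 0]) stool();
translate([-343, 180, 0]) stool();
translate([699, 180, 0]) stool();
translate([0, 0, 682]) spool();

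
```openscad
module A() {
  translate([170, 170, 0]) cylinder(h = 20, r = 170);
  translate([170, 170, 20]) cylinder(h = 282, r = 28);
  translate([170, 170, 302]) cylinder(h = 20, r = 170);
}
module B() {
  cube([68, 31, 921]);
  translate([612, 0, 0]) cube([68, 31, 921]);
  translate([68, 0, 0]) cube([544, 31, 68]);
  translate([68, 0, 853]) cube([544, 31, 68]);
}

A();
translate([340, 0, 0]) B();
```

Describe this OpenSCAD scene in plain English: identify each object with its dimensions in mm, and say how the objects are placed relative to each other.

A is a spool: two coaxial disc flanges of radius 170 mm and thickness 20 mm, joined by a core cylinder of radius 28 mm and height 282 mm. The lower flange rests on z = 0 and the three cylinders share a vertical axis.

B is a picture frame with a 544×785 mm rectangular opening (x by z) and a uniform 68 mm border on every side. Frame depth is 31 mm along y. It is built from two vertical stiles running the full outside height and two horizontal rails spanning the gap between the stiles.

The picture frame is against the spool's +x side, with their −y faces flush.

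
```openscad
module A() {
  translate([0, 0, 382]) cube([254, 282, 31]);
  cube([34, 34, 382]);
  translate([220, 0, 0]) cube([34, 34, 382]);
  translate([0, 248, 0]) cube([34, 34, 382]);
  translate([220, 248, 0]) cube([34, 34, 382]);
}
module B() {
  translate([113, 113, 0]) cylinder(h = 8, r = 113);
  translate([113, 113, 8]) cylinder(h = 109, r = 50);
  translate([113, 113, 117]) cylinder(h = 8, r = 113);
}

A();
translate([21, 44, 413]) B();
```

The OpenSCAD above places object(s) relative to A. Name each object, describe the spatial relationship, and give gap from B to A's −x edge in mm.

The spool's min-x is at 21; the stool's min-x is 0; gap = 21 mm.

A is a stool. B is a spool. The spool is on top of the stool. The gap from the spool to the stool's −x edge is 21 mm.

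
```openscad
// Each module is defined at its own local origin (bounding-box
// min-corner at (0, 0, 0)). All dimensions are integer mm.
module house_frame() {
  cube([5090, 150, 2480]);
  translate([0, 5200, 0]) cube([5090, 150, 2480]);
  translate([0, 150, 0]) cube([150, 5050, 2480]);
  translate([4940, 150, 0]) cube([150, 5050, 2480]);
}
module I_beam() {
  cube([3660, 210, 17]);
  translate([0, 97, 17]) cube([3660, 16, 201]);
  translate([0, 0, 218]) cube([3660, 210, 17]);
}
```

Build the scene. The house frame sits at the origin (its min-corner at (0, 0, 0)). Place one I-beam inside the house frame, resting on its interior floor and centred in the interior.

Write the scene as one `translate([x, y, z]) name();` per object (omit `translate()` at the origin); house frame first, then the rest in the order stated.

house_frame();
translate([715, 2570, 0]) I_beam();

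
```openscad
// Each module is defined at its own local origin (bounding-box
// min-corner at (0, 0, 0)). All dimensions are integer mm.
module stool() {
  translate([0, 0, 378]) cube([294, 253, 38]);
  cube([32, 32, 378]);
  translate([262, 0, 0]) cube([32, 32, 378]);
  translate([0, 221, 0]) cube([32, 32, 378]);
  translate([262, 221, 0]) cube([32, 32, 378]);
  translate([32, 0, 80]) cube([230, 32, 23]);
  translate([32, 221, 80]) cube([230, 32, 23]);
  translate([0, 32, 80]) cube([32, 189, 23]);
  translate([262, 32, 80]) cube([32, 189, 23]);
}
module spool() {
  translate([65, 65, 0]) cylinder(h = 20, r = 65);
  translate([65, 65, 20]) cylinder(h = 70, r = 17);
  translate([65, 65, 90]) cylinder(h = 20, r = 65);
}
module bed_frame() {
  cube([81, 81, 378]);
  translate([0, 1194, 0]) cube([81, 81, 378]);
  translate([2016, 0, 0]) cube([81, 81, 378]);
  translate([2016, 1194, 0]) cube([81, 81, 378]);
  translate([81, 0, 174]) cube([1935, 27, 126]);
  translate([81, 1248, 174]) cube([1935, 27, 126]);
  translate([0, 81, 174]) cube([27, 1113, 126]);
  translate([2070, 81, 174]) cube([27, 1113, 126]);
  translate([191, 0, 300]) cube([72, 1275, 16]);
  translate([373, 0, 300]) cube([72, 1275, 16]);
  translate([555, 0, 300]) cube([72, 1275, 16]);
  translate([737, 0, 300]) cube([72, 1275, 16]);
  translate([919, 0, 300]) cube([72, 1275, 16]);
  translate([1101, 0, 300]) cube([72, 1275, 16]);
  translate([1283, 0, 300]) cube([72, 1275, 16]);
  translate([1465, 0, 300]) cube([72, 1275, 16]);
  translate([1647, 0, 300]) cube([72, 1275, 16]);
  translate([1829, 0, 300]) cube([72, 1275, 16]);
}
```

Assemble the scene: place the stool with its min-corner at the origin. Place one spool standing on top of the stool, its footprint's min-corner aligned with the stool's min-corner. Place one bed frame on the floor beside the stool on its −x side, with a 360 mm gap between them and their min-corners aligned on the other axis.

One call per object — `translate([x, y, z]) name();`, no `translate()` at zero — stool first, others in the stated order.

stool();
translate([0, 0, 416]) spool();
translate([-2457, 0, 0]) bed_frame();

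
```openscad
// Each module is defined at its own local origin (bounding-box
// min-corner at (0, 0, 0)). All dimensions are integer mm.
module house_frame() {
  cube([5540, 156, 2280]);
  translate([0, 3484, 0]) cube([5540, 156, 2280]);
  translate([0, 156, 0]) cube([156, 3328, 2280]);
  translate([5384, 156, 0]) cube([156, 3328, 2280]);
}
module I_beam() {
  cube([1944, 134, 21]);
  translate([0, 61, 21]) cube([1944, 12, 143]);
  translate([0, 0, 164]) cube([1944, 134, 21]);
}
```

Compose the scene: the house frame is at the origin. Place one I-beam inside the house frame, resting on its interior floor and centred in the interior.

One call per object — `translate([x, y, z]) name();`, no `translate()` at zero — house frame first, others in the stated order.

house_frame();
translate([1798, 1753, 0]) I_beam();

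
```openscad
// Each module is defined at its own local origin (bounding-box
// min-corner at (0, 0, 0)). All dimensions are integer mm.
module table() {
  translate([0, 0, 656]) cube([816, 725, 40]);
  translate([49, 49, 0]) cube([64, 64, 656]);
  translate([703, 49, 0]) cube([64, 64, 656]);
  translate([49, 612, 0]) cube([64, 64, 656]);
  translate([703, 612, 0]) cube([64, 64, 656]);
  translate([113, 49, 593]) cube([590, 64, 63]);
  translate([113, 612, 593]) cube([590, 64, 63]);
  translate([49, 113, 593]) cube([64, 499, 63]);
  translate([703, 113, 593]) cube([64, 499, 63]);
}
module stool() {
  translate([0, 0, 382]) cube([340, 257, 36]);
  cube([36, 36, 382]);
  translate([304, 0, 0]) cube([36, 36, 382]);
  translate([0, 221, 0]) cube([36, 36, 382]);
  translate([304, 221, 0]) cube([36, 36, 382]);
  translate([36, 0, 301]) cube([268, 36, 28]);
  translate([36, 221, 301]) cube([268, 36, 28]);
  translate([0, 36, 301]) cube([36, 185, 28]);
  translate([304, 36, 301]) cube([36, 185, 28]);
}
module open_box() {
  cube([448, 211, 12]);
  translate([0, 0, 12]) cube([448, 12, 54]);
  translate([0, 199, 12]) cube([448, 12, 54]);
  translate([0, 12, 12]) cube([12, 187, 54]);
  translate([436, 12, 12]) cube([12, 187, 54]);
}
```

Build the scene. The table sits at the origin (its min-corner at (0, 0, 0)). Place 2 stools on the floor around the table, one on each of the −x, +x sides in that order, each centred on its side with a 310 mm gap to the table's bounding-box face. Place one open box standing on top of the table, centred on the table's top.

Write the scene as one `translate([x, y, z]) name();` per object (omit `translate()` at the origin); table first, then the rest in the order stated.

table();
translate([-650, 234, 0]) stool();
translate([1126, 234, 0]) stool();
translate([184, 257, 696]) open_box();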